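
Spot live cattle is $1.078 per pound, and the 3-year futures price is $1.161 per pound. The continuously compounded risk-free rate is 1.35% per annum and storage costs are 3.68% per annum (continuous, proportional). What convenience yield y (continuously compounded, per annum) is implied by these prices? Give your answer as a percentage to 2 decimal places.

F = S·e^((r+u−y)T) ⇒ (r+u−y) = ln(F/S)/T
ln(1.161/1.078) = 0.074174; /T ⇒ 0.024725
y = r + u − ln(F/S)/T = 0.0135 + 0.0368 − 0.024725 = 0.025575
y = 2.56%

2.56%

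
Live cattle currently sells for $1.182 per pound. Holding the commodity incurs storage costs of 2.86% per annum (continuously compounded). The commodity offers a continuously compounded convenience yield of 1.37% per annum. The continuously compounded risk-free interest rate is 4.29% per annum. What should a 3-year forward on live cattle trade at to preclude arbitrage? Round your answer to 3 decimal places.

Net carry = r + u − y = 0.0429 + 0.0286 − 0.0137 = 0.0578
F = S·e^((r+u−y)T) = 1.182 · e^(0.0578 × 3) = 1.182 · e^0.173400
= 1.182 × 1.189342 = $1.406 per pound

$1.406 per pound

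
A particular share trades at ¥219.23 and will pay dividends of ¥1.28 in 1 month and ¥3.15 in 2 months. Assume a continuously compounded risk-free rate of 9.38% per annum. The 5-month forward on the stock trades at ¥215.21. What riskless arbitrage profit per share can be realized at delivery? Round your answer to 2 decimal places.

¥8.21 per share

PV(dividends) I = 1.28·e^(−0.0938·1/12) + 3.15·e^(−0.0938·2/12) = 4.3712
Fair forward F* = (S − I)·e^(rT) = (219.23 − 4.3712)·e^0.039083 = 214.8588 × 1.039857 = 223.4224
Market ¥215.21 < fair 223.4224: forward underpriced → reverse cash-and-carry (short the stock, invest proceeds at r, pay the dividends, go long the forward).
Profit at T = |F_mkt − F*| = |215.21 − 223.4224| = ¥8.21 per share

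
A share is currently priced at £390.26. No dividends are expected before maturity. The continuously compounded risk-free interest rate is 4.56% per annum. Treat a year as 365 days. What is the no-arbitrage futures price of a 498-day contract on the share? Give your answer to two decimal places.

F = S·e^(rT) = 390.26 · e^(0.0456 × 498/365)
= 390.26 · e^0.062216 = 390.26 × 1.064192
F = £415.31

£415.31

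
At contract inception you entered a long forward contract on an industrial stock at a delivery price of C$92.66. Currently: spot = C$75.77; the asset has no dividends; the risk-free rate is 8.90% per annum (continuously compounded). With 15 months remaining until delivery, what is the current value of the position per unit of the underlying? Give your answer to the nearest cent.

Current fair forward for the remaining 15 months: F = S·e^(r·T), r = 0.0890
F = 75.77 · e^(0.0890 × 15/12) = 75.77 × 1.117674 = 84.6862
Value of long forward = (F − K)·e^(−rT) = (84.6862 − 92.66) · e^(−0.0890·15/12)
= -7.9738 × 0.894715 = -7.13

-C$7.13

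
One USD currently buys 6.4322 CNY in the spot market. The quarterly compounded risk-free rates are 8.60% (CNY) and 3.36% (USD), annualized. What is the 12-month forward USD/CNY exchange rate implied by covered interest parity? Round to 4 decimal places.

By covered interest parity, F = S · (1+r_CNY/4)^(4T) / (1+r_USD/4)^(4T)
= 6.4322 × 1.088813 / 1.034026 = 6.4322 × 1.052984
F = 6.7730 CNY per USD

6.7730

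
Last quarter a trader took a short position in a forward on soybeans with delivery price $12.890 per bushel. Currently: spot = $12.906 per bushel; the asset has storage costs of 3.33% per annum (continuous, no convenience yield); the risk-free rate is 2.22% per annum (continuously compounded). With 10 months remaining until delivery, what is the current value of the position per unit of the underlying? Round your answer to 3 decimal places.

-$0.615 per bushel

Current fair forward for the remaining 10 months: F = S·e^((r + u)·T), (r + u) = 0.0222 + 0.0333 = 0.0555
F = 12.906 · e^(0.0555 × 10/12) = 12.906 × 1.047336 = 13.5169
Value of long forward = (F − K)·e^(−rT) = (13.5169 − 12.890) · e^(−0.0222·10/12)
= 0.6269 × 0.981670 = 0.615
Short position value = −(long value) = -$0.615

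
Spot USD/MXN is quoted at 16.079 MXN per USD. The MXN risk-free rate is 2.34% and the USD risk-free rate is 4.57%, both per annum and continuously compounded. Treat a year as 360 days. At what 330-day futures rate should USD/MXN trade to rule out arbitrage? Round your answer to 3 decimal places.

F = S·e^((r_MXN − r_USD)T) = 16.079 · e^((0.0234 − 0.0457) × 330/360)
= 16.079 · e^-0.020442 = 16.079 × 0.979766
F = 15.754 MXN per USD

15.754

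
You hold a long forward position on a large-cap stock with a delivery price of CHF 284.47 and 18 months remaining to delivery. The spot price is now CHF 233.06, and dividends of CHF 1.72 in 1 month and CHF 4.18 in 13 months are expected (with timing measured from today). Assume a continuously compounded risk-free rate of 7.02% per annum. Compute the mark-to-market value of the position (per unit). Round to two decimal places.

PV(remaining dividends) I = 1.72·e^(−0.0702·1/12) + 4.18·e^(−0.0702·13/12) = 5.5839
Current forward F = (S − I)·e^(rT) = (233.06 − 5.5839)·e^(0.0702·18/12) = 227.4761 × 1.111044 = 252.7360
Value (long) = (F − K)·e^(−rT) = (252.7360 − 284.47) × 0.900054 = -28.5623
Value = -CHF 28.56

-CHF 28.56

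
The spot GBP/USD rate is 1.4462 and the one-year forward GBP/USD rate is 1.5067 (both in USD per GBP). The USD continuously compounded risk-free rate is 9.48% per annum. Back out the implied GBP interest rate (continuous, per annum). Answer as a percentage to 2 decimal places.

5.38%

F = S·e^((r_USD − r_GBP)T) ⇒ r_GBP = r_USD − ln(F/S)/T
ln(1.5067/1.4462) = 0.040982; /(12/12) = 0.040982
r_GBP = 0.0948 − 0.040982 = 0.053818
r_GBP = 5.38%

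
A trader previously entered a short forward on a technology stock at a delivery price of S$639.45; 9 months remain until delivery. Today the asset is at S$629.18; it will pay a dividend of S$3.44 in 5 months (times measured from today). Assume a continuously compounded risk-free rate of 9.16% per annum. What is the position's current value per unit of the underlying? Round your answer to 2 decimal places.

PV(remaining dividends) I = 3.44·e^(−0.0916·5/12) = 3.3112
Current forward F = (S − I)·e^(rT) = (629.18 − 3.3112)·e^(0.0916·9/12) = 625.8688 × 1.071115 = 670.3775
Value (long) = (F − K)·e^(−rT) = (670.3775 − 639.45) × 0.933607 = 28.8741
Short position value = −(long value) = -S$28.87

-S$28.87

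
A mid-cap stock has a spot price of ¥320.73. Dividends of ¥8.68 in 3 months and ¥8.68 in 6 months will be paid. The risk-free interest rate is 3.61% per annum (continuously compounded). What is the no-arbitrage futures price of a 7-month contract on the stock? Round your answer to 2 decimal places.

PV(dividends) I = 8.68·e^(−0.0361·3/12) + 8.68·e^(−0.0361·6/12)
I = 8.6020 + 8.5247 = 17.1267
F = (S − I)·e^(rT) = (320.73 − 17.1267) · e^(0.0361·7/12)
= 303.6033 · e^0.021058 = 303.6033 × 1.021281 = ¥310.06

¥310.06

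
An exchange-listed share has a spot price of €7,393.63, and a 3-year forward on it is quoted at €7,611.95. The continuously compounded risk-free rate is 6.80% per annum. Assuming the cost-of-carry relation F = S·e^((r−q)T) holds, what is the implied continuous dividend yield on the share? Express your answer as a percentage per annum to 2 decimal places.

From F = S·e^((r−q)T): (r − q) = ln(F/S)/T
ln(7611.95/7393.63) = ln(1.029528) = 0.029100
(r − q) = 0.029100 / (3) = 0.009700
q = r − ln(F/S)/T = 0.0680 − 0.009700 = 0.058300
q = 5.83%

5.83%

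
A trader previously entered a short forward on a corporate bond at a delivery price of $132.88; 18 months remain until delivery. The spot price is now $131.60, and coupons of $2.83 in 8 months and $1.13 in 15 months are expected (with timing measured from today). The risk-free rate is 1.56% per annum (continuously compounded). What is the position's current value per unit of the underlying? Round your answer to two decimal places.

$2.12

PV(remaining coupons) I = 2.83·e^(−0.0156·8/12) + 1.13·e^(−0.0156·15/12) = 3.9089
Current forward F = (S − I)·e^(rT) = (131.60 − 3.9089)·e^(0.0156·18/12) = 127.6911 × 1.023676 = 130.7143
Value (long) = (F − K)·e^(−rT) = (130.7143 − 132.88) × 0.976872 = -2.1156
Short position value = −(long value) = $2.12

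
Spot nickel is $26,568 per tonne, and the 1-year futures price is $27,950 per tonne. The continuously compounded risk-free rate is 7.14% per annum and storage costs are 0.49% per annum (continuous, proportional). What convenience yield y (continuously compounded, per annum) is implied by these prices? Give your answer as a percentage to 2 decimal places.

F = S·e^((r+u−y)T) ⇒ (r+u−y) = ln(F/S)/T
ln(27950/26568) = 0.050710; /T ⇒ 0.050710
y = r + u − ln(F/S)/T = 0.0714 + 0.0049 − 0.050710 = 0.025590
y = 2.56%

2.56%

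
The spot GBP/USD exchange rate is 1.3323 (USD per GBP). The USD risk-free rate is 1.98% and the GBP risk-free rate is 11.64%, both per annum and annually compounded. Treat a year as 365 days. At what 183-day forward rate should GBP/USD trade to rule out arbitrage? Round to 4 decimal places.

By covered interest parity, F = S · (1+r_USD)^T / (1+r_GBP)^T
= 1.3323 × 1.009879 / 1.056758 = 1.3323 × 0.955639
F = 1.2732 USD per GBP

1.2732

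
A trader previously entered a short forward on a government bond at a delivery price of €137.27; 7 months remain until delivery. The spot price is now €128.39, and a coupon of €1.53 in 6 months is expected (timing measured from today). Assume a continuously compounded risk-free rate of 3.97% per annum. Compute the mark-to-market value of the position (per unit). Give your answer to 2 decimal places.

€7.24

PV(remaining coupons) I = 1.53·e^(−0.0397·6/12) = 1.4999
Current forward F = (S − I)·e^(rT) = (128.39 − 1.4999)·e^(0.0397·7/12) = 126.8901 × 1.023429 = 129.8630
Value (long) = (F − K)·e^(−rT) = (129.8630 − 137.27) × 0.977108 = -7.2374
Short position value = −(long value) = €7.24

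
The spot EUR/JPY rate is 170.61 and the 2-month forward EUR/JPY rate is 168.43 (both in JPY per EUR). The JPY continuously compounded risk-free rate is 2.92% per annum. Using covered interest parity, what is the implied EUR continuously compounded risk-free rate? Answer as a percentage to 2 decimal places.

F = S·e^((r_JPY − r_EUR)T) ⇒ r_EUR = r_JPY − ln(F/S)/T
ln(168.43/170.61) = -0.012860; /(2/12) = -0.077160
r_EUR = 0.0292 + 0.077160 = 0.106360
r_EUR = 10.64%

10.64%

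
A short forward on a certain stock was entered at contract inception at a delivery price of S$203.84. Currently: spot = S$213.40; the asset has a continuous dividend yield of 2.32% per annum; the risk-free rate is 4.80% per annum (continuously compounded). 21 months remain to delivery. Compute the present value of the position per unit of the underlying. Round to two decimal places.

-S$17.49

Current fair forward for the remaining 21 months: F = S·e^((r − q)·T), (r − q) = 0.0480 − 0.0232 = 0.0248
F = 213.40 · e^(0.0248 × 21/12) = 213.40 × 1.044356 = 222.8656
Value of long forward = (F − K)·e^(−rT) = (222.8656 − 203.84) · e^(−0.0480·21/12)
= 19.0256 × 0.919431 = 17.49
Short position value = −(long value) = -S$17.49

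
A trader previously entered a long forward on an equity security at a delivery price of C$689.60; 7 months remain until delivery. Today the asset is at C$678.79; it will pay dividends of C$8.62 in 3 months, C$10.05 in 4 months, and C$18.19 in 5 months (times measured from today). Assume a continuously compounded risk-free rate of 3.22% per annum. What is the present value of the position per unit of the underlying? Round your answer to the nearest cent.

-C$34.42

PV(remaining dividends) I = 8.62·e^(−0.0322·3/12) + 10.05·e^(−0.0322·4/12) + 18.19·e^(−0.0322·5/12) = 36.4412
Current forward F = (S − I)·e^(rT) = (678.79 − 36.4412)·e^(0.0322·7/12) = 642.3488 × 1.018961 = 654.5284
Value (long) = (F − K)·e^(−rT) = (654.5284 − 689.60) × 0.981392 = -34.4190
Value = -C$34.42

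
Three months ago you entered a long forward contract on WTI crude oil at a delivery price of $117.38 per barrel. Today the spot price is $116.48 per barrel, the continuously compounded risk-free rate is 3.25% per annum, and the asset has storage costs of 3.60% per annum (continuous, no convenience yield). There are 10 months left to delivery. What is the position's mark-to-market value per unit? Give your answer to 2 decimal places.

$5.78 per barrel

Current fair forward for the remaining 10 months: F = S·e^((r + u)·T), (r + u) = 0.0325 + 0.0360 = 0.0685
F = 116.48 · e^(0.0685 × 10/12) = 116.48 × 1.058744 = 123.3225
Value of long forward = (F − K)·e^(−rT) = (123.3225 − 117.38) · e^(−0.0325·10/12)
= 5.9425 × 0.973280 = 5.78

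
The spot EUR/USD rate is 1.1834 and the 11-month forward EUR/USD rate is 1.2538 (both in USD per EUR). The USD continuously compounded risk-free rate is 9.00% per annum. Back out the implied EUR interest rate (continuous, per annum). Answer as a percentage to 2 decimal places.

F = S·e^((r_USD − r_EUR)T) ⇒ r_EUR = r_USD − ln(F/S)/T
ln(1.2538/1.1834) = 0.057787; /(11/12) = 0.063040
r_EUR = 0.0900 − 0.063040 = 0.026960
r_EUR = 2.70%

2.70%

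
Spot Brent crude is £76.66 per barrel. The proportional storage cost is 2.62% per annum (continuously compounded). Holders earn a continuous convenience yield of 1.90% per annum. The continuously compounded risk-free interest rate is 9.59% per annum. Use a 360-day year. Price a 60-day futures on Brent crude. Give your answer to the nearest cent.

£77.99 per barrel

Net carry = r + u − y = 0.0959 + 0.0262 − 0.0190 = 0.1031
F = S·e^((r+u−y)T) = 76.66 · e^(0.1031 × 60/360) = 76.66 · e^0.017183
= 76.66 × 1.017331 = £77.99 per barrel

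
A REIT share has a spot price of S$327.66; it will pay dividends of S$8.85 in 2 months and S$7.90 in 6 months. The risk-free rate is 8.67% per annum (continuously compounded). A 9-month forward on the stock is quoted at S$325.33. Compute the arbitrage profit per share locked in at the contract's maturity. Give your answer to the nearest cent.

S$6.96 per share

PV(dividends) I = 8.85·e^(−0.0867·2/12) + 7.90·e^(−0.0867·6/12) = 16.2879
Fair forward F* = (S − I)·e^(rT) = (327.66 − 16.2879)·e^0.065025 = 311.3721 × 1.067186 = 332.2919
Market S$325.33 < fair 332.2919: forward underpriced → reverse cash-and-carry (short the stock, invest proceeds at r, pay the dividends, go long the forward).
Profit at T = |F_mkt − F*| = |325.33 − 332.2919| = S$6.96 per share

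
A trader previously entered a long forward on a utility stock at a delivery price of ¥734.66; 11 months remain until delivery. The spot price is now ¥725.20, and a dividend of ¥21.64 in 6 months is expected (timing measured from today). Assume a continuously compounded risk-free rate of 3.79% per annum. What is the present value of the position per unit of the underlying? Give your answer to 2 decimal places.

-¥5.61

PV(remaining dividends) I = 21.64·e^(−0.0379·6/12) = 21.2338
Current forward F = (S − I)·e^(rT) = (725.20 − 21.2338)·e^(0.0379·11/12) = 703.9662 × 1.035352 = 728.8528
Value (long) = (F − K)·e^(−rT) = (728.8528 − 734.66) × 0.965855 = -5.6089
Value = -¥5.61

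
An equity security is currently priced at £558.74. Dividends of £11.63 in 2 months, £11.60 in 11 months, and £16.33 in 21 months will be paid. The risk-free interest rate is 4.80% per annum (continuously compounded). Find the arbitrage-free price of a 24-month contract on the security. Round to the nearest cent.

PV(dividends) I = 11.63·e^(−0.0480·2/12) + 11.60·e^(−0.0480·11/12) + 16.33·e^(−0.0480·21/12)
I = 11.5373 + 11.1007 + 15.0143 = 37.6523
F = (S − I)·e^(rT) = (558.74 − 37.6523) · e^(0.0480·24/12)
= 521.0877 · e^0.096000 = 521.0877 × 1.100759 = £573.59

£573.59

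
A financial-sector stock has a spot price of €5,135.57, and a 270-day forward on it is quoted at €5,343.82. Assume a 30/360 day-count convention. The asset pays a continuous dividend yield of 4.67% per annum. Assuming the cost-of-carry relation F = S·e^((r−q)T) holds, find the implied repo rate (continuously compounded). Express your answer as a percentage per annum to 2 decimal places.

9.97%

From F = S·e^((r−q)T): (r − q) = ln(F/S)/T
ln(5343.82/5135.57) = ln(1.040551) = 0.039750
(r − q) = 0.039750 / (270/360) = 0.053000
r = ln(F/S)/T + q = 0.053000 + 0.0467 = 0.099700
r = 9.97%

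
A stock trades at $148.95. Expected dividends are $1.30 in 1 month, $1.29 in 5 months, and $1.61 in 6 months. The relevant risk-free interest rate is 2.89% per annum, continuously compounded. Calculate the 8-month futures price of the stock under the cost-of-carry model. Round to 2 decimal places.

PV(dividends) I = 1.30·e^(−0.0289·1/12) + 1.29·e^(−0.0289·5/12) + 1.61·e^(−0.0289·6/12)
I = 1.2969 + 1.2746 + 1.5869 = 4.1584
F = (S − I)·e^(rT) = (148.95 − 4.1584) · e^(0.0289·8/12)
= 144.7916 · e^0.019267 = 144.7916 × 1.019454 = $147.61

$147.61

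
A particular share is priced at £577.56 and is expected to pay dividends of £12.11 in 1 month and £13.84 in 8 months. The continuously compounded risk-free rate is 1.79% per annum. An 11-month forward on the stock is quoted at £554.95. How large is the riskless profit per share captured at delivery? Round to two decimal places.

PV(dividends) I = 12.11·e^(−0.0179·1/12) + 13.84·e^(−0.0179·8/12) = 25.7678
Fair forward F* = (S − I)·e^(rT) = (577.56 − 25.7678)·e^0.016408 = 551.7922 × 1.016543 = 560.9205
Market £554.95 < fair 560.9205: forward underpriced → reverse cash-and-carry (short the stock, invest proceeds at r, pay the dividends, go long the forward).
Profit at T = |F_mkt − F*| = |554.95 − 560.9205| = £5.97 per share

£5.97 per share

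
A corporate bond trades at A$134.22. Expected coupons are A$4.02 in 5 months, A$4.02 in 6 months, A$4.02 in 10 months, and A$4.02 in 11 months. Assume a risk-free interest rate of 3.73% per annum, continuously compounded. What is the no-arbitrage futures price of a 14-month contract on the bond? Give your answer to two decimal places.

PV(coupons) I = 4.02·e^(−0.0373·5/12) + 4.02·e^(−0.0373·6/12) + 4.02·e^(−0.0373·10/12) + 4.02·e^(−0.0373·11/12)
I = 3.9580 + 3.9457 + 3.8970 + 3.8849 = 15.6856
F = (S − I)·e^(rT) = (134.22 − 15.6856) · e^(0.0373·14/12)
= 118.5344 · e^0.043517 = 118.5344 × 1.044478 = A$123.81

A$123.81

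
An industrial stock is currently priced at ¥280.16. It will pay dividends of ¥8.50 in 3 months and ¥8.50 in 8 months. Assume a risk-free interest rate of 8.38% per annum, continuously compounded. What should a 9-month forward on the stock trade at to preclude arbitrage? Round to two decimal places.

PV(dividends) I = 8.50·e^(−0.0838·3/12) + 8.50·e^(−0.0838·8/12)
I = 8.3238 + 8.0382 = 16.3620
F = (S − I)·e^(rT) = (280.16 − 16.3620) · e^(0.0838·9/12)
= 263.7980 · e^0.062850 = 263.7980 × 1.064867 = ¥280.91

¥280.91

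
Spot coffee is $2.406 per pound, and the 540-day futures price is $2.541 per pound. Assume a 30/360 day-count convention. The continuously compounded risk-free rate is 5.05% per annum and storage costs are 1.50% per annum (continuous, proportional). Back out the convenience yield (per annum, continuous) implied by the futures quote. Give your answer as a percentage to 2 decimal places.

2.91%

F = S·e^((r+u−y)T) ⇒ (r+u−y) = ln(F/S)/T
ln(2.541/2.406) = 0.054592; /T ⇒ 0.036395
y = r + u − ln(F/S)/T = 0.0505 + 0.0150 − 0.036395 = 0.029105
y = 2.91%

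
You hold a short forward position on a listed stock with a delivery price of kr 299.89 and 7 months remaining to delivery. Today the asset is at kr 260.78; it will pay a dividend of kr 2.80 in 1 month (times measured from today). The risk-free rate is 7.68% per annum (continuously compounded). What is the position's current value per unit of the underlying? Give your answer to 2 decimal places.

PV(remaining dividends) I = 2.80·e^(−0.0768·1/12) = 2.7821
Current forward F = (S − I)·e^(rT) = (260.78 − 2.7821)·e^(0.0768·7/12) = 257.9979 × 1.045819 = 269.8191
Value (long) = (F − K)·e^(−rT) = (269.8191 − 299.89) × 0.956189 = -28.7535
Short position value = −(long value) = kr 28.75

kr 28.75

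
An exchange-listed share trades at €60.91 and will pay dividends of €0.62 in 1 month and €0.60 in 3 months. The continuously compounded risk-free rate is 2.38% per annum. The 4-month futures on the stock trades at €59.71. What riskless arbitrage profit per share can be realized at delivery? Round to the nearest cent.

PV(dividends) I = 0.62·e^(−0.0238·1/12) + 0.60·e^(−0.0238·3/12) = 1.2152
Fair futures F* = (S − I)·e^(rT) = (60.91 − 1.2152)·e^0.007933 = 59.6948 × 1.007965 = 60.1703
Market €59.71 < fair 60.1703: forward underpriced → reverse cash-and-carry (short the stock, invest proceeds at r, pay the dividends, go long the forward).
Profit at T = |F_mkt − F*| = |59.71 − 60.1703| = €0.46 per share

€0.46 per share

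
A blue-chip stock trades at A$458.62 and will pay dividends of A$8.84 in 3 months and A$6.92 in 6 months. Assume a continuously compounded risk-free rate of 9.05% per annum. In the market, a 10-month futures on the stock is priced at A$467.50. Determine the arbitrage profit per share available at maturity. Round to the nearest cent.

A$10.59 per share

PV(dividends) I = 8.84·e^(−0.0905·3/12) + 6.92·e^(−0.0905·6/12) = 15.2561
Fair futures F* = (S − I)·e^(rT) = (458.62 − 15.2561)·e^0.075417 = 443.3639 × 1.078334 = 478.0944
Market A$467.50 < fair 478.0944: forward underpriced → reverse cash-and-carry (short the stock, invest proceeds at r, pay the dividends, go long the forward).
Profit at T = |F_mkt − F*| = |467.50 − 478.0944| = A$10.59 per share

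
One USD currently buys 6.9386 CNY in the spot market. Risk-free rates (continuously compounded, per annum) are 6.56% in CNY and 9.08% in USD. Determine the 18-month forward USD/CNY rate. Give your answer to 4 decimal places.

6.6812

F = S·e^((r_CNY − r_USD)T) = 6.9386 · e^((0.0656 − 0.0908) × 18/12)
= 6.9386 · e^-0.037800 = 6.9386 × 0.962906
F = 6.6812 CNY per USD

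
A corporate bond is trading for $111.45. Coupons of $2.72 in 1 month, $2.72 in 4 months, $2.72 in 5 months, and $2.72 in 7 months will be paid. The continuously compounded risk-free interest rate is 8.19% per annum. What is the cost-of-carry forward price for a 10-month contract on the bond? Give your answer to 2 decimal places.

PV(coupons) I = 2.72·e^(−0.0819·1/12) + 2.72·e^(−0.0819·4/12) + 2.72·e^(−0.0819·5/12) + 2.72·e^(−0.0819·7/12)
I = 2.7015 + 2.6467 + 2.6287 + 2.5931 = 10.5700
F = (S − I)·e^(rT) = (111.45 − 10.5700) · e^(0.0819·10/12)
= 100.8800 · e^0.068250 = 100.8800 × 1.070633 = $108.01

$108.01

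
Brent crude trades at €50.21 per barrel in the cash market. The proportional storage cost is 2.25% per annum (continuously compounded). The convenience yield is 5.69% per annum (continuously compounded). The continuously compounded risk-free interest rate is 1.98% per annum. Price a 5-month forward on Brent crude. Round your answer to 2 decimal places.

Net carry = r + u − y = 0.0198 + 0.0225 − 0.0569 = -0.0146
F = S·e^((r+u−y)T) = 50.21 · e^(-0.0146 × 5/12) = 50.21 · e^-0.006083
= 50.21 × 0.993935 = €49.91 per barrel

€49.91 per barrel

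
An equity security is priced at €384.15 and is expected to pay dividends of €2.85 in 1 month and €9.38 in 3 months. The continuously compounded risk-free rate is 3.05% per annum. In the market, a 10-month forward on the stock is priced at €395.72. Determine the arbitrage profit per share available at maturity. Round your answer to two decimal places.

PV(dividends) I = 2.85·e^(−0.0305·1/12) + 9.38·e^(−0.0305·3/12) = 12.1515
Fair forward F* = (S − I)·e^(rT) = (384.15 − 12.1515)·e^0.025417 = 371.9985 × 1.025743 = 381.5749
Market €395.72 > fair 381.5749: forward overpriced → cash-and-carry (borrow at r, buy the stock and collect the dividends, short the forward).
Profit at T = |F_mkt − F*| = |395.72 − 381.5749| = €14.15 per share

€14.15 per share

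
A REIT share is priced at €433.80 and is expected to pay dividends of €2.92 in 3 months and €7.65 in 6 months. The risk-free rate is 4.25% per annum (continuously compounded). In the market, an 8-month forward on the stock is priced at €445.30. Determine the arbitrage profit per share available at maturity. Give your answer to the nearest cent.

€9.71 per share

PV(dividends) I = 2.92·e^(−0.0425·3/12) + 7.65·e^(−0.0425·6/12) = 10.3783
Fair forward F* = (S − I)·e^(rT) = (433.80 − 10.3783)·e^0.028333 = 423.4217 × 1.028738 = 435.5900
Market €445.30 > fair 435.5900: forward overpriced → cash-and-carry (borrow at r, buy the stock and collect the dividends, short the forward).
Profit at T = |F_mkt − F*| = |445.30 − 435.5900| = €9.71 per share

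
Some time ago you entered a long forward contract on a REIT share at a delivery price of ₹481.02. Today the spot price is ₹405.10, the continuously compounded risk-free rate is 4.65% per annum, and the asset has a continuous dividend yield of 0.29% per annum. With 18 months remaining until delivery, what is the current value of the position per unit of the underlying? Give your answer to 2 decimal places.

Current fair forward for the remaining 18 months: F = S·e^((r − q)·T), (r − q) = 0.0465 − 0.0029 = 0.0436
F = 405.10 · e^(0.0436 × 18/12) = 405.10 × 1.067586 = 432.4791
Value of long forward = (F − K)·e^(−rT) = (432.4791 − 481.02) · e^(−0.0465·18/12)
= -48.5409 × 0.932627 = -45.27

-₹45.27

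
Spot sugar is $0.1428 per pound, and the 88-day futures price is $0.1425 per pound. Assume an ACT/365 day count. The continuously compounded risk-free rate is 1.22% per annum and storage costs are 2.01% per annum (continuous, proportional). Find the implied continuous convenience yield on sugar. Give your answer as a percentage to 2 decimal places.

4.10%

F = S·e^((r+u−y)T) ⇒ (r+u−y) = ln(F/S)/T
ln(0.1425/0.1428) = -0.002103; /T ⇒ -0.008723
y = r + u − ln(F/S)/T = 0.0122 + 0.0201 + 0.008723 = 0.041023
y = 4.10%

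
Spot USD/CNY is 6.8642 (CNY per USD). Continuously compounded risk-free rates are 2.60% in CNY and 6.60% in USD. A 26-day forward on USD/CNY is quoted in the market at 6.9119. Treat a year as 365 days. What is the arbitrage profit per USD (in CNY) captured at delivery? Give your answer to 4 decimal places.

Fair forward: F* = S·e^(carry·T), with carry = (r_CNY − r_USD) = 0.0260 − 0.0660 = -0.0400
F* = 6.8642 · e^(-0.0400 × 26/365) = 6.8642 · e^-0.002849 = 6.8642 × 0.997155 = 6.8447
Market 6.9119 > fair 6.8447: forward overpriced → cash-and-carry (buy spot, short the forward).
At maturity, profit = |F_mkt − F*| = |6.9119 − 6.8447| = 0.0672 per USD (in CNY)

0.0672 per USD (in CNY)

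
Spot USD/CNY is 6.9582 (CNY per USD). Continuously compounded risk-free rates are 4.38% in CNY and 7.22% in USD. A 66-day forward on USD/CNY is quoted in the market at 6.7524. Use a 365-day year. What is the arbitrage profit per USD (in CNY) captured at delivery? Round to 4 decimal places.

0.1702 per USD (in CNY)

Fair forward: F* = S·e^(carry·T), with carry = (r_CNY − r_USD) = 0.0438 − 0.0722 = -0.0284
F* = 6.9582 · e^(-0.0284 × 66/365) = 6.9582 · e^-0.005135 = 6.9582 × 0.994878 = 6.9226
Market 6.7524 < fair 6.9226: forward underpriced → reverse cash-and-carry (short spot, go long the forward).
At maturity, profit = |F_mkt − F*| = |6.7524 − 6.9226| = 0.1702 per USD (in CNY)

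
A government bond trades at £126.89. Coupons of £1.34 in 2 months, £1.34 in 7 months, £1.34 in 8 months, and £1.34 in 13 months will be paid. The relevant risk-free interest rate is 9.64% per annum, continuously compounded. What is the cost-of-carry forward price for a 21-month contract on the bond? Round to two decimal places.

PV(coupons) I = 1.34·e^(−0.0964·2/12) + 1.34·e^(−0.0964·7/12) + 1.34·e^(−0.0964·8/12) + 1.34·e^(−0.0964·13/12)
I = 1.3186 + 1.2667 + 1.2566 + 1.2071 = 5.0490
F = (S − I)·e^(rT) = (126.89 − 5.0490) · e^(0.0964·21/12)
= 121.8410 · e^0.168700 = 121.8410 × 1.183765 = £144.23

£144.23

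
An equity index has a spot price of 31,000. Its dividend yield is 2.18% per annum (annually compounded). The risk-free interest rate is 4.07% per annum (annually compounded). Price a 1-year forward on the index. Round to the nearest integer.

31,573

F = S · (1+r)^T / (1+q)^T
= 31000 × 1.040700 / 1.021800 = 31000 × 1.018497
F = 31,573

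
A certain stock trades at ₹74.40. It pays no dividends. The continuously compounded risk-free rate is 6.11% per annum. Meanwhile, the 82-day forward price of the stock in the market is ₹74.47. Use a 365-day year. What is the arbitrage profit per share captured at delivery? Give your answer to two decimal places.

Fair forward: F* = S·e^(carry·T), with carry = r = 0.0611
F* = 74.40 · e^(0.0611 × 82/365) = 74.40 · e^0.013727 = 74.40 × 1.013822 = ₹75.4284
Market ₹74.47 < fair ₹75.4284: forward underpriced → reverse cash-and-carry (short spot, go long the forward).
At maturity, profit = |F_mkt − F*| = |74.47 − 75.4284| = ₹0.96 per share

₹0.96 per share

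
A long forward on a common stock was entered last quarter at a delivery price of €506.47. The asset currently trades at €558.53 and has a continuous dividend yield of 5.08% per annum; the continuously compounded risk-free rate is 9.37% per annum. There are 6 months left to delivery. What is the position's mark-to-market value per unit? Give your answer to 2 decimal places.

€61.23

Current fair forward for the remaining 6 months: F = S·e^((r − q)·T), (r − q) = 0.0937 − 0.0508 = 0.0429
F = 558.53 · e^(0.0429 × 6/12) = 558.53 × 1.021682 = 570.6400
Value of long forward = (F − K)·e^(−rT) = (570.6400 − 506.47) · e^(−0.0937·6/12)
= 64.1700 × 0.954231 = 61.23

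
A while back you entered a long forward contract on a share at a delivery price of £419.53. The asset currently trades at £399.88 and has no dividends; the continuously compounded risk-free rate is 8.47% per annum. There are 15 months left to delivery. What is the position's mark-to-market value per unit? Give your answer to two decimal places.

£22.50

Current fair forward for the remaining 15 months: F = S·e^(r·T), r = 0.0847
F = 399.88 · e^(0.0847 × 15/12) = 399.88 × 1.111683 = 444.5398
Value of long forward = (F − K)·e^(−rT) = (444.5398 − 419.53) · e^(−0.0847·15/12)
= 25.0098 × 0.899537 = 22.50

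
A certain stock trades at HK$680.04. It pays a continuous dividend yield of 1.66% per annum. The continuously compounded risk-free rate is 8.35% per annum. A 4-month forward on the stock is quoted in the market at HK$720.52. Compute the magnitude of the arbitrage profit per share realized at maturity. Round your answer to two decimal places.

Fair forward: F* = S·e^(carry·T), with carry = (r − q) = 0.0835 − 0.0166 = 0.0669
F* = 680.04 · e^(0.0669 × 4/12) = 680.04 · e^0.022300 = 680.04 × 1.022551 = HK$695.3756
Market HK$720.52 > fair HK$695.3756: forward overpriced → cash-and-carry (buy spot, short the forward).
At maturity, profit = |F_mkt − F*| = |720.52 − 695.3756| = HK$25.14 per share

HK$25.14 per share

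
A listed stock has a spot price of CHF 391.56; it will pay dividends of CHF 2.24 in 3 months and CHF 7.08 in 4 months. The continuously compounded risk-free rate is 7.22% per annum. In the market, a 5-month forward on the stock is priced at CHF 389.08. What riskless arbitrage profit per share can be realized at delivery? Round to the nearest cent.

PV(dividends) I = 2.24·e^(−0.0722·3/12) + 7.08·e^(−0.0722·4/12) = 9.1116
Fair forward F* = (S − I)·e^(rT) = (391.56 − 9.1116)·e^0.030083 = 382.4484 × 1.030540 = 394.1284
Market CHF 389.08 < fair 394.1284: forward underpriced → reverse cash-and-carry (short the stock, invest proceeds at r, pay the dividends, go long the forward).
Profit at T = |F_mkt − F*| = |389.08 − 394.1284| = CHF 5.05 per share

CHF 5.05 per share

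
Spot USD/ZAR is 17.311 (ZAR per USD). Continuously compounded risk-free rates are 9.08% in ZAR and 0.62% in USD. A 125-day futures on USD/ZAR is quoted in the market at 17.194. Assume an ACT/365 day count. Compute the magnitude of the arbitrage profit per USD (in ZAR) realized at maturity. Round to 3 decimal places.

Fair futures: F* = S·e^(carry·T), with carry = (r_ZAR − r_USD) = 0.0908 − 0.0062 = 0.0846
F* = 17.311 · e^(0.0846 × 125/365) = 17.311 · e^0.028973 = 17.311 × 1.029397 = 17.8199
Market 17.194 < fair 17.8199: forward underpriced → reverse cash-and-carry (short spot, go long the forward).
At maturity, profit = |F_mkt − F*| = |17.194 − 17.8199| = 0.626 per USD (in ZAR)

0.626 per USD (in ZAR)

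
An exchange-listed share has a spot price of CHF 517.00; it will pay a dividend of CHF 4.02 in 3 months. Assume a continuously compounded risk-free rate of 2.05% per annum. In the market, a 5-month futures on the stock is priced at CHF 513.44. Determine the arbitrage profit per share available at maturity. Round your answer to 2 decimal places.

PV(dividends) I = 4.02·e^(−0.0205·3/12) = 3.9995
Fair futures F* = (S − I)·e^(rT) = (517.00 − 3.9995)·e^0.008542 = 513.0005 × 1.008579 = 517.4015
Market CHF 513.44 < fair 517.4015: forward underpriced → reverse cash-and-carry (short the stock, invest proceeds at r, pay the dividends, go long the forward).
Profit at T = |F_mkt − F*| = |513.44 − 517.4015| = CHF 3.96 per share

CHF 3.96 per share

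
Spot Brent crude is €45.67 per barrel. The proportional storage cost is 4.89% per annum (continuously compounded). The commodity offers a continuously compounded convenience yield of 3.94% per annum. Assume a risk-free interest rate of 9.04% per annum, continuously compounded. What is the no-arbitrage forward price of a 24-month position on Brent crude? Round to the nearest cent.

€55.77 per barrel

Net carry = r + u − y = 0.0904 + 0.0489 − 0.0394 = 0.0999
F = S·e^((r+u−y)T) = 45.67 · e^(0.0999 × 24/12) = 45.67 · e^0.199800
= 45.67 × 1.221159 = €55.77 per barrel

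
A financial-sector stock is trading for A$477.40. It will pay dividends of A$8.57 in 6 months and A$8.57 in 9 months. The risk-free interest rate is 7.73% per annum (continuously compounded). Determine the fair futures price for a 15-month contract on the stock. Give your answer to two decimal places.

PV(dividends) I = 8.57·e^(−0.0773·6/12) + 8.57·e^(−0.0773·9/12)
I = 8.2451 + 8.0873 = 16.3324
F = (S − I)·e^(rT) = (477.40 − 16.3324) · e^(0.0773·15/12)
= 461.0676 · e^0.096625 = 461.0676 × 1.101447 = A$507.84

A$507.84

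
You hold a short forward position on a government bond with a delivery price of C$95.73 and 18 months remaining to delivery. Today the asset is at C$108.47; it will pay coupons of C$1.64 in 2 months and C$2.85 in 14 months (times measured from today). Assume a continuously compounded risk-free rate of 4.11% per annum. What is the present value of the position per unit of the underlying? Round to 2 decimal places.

PV(remaining coupons) I = 1.64·e^(−0.0411·2/12) + 2.85·e^(−0.0411·14/12) = 4.3454
Current forward F = (S − I)·e^(rT) = (108.47 − 4.3454)·e^(0.0411·18/12) = 104.1246 × 1.063590 = 110.7459
Value (long) = (F − K)·e^(−rT) = (110.7459 − 95.73) × 0.940212 = 14.1181
Short position value = −(long value) = -C$14.12

-C$14.12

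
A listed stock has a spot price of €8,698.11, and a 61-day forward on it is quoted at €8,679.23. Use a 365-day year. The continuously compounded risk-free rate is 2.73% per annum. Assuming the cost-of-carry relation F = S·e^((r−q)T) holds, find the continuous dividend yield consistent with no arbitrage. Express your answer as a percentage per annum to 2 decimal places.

4.03%

From F = S·e^((r−q)T): (r − q) = ln(F/S)/T
ln(8679.23/8698.11) = ln(0.997829) = -0.002173
(r − q) = -0.002173 / (61/365) = -0.013002
q = r − ln(F/S)/T = 0.0273 + 0.013002 = 0.040302
q = 4.03%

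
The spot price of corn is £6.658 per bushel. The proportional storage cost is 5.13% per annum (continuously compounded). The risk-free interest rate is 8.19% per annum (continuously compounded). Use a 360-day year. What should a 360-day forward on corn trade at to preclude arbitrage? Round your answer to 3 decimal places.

£7.607 per bushel

Net carry = r + u − y = 0.0819 + 0.0513 − 0.0000 = 0.1332
F = S·e^((r+u−y)T) = 6.658 · e^(0.1332 × 360/360) = 6.658 · e^0.133200
= 6.658 × 1.142478 = £7.607 per bushel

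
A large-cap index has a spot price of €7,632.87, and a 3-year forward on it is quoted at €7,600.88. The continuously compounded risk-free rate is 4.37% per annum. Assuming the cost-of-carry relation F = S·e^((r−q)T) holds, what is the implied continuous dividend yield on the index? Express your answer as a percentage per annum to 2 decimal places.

From F = S·e^((r−q)T): (r − q) = ln(F/S)/T
ln(7600.88/7632.87) = ln(0.995809) = -0.004200
(r − q) = -0.004200 / (3) = -0.001400
q = r − ln(F/S)/T = 0.0437 + 0.001400 = 0.045100
q = 4.51%

4.51%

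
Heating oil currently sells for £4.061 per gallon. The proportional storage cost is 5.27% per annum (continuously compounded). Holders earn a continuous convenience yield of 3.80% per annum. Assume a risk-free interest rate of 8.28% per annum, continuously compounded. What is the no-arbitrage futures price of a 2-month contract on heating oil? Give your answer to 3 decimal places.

Net carry = r + u − y = 0.0828 + 0.0527 − 0.0380 = 0.0975
F = S·e^((r+u−y)T) = 4.061 · e^(0.0975 × 2/12) = 4.061 · e^0.016250
= 4.061 × 1.016383 = £4.128 per gallon

£4.128 per gallon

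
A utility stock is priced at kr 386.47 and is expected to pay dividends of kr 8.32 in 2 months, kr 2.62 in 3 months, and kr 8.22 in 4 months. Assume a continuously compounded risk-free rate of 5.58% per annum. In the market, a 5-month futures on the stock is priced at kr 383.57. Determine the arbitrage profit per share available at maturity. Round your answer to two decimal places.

PV(dividends) I = 8.32·e^(−0.0558·2/12) + 2.62·e^(−0.0558·3/12) + 8.22·e^(−0.0558·4/12) = 18.8952
Fair futures F* = (S − I)·e^(rT) = (386.47 − 18.8952)·e^0.023250 = 367.5748 × 1.023522 = 376.2209
Market kr 383.57 > fair 376.2209: forward overpriced → cash-and-carry (borrow at r, buy the stock and collect the dividends, short the forward).
Profit at T = |F_mkt − F*| = |383.57 − 376.2209| = kr 7.35 per share

kr 7.35 per share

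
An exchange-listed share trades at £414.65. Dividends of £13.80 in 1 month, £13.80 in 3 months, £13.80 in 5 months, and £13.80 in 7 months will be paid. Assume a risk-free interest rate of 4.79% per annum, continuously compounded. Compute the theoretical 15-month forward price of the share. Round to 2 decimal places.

PV(dividends) I = 13.80·e^(−0.0479·1/12) + 13.80·e^(−0.0479·3/12) + 13.80·e^(−0.0479·5/12) + 13.80·e^(−0.0479·7/12)
I = 13.7450 + 13.6357 + 13.5273 + 13.4197 = 54.3277
F = (S − I)·e^(rT) = (414.65 − 54.3277) · e^(0.0479·15/12)
= 360.3223 · e^0.059875 = 360.3223 × 1.061704 = £382.56

£382.56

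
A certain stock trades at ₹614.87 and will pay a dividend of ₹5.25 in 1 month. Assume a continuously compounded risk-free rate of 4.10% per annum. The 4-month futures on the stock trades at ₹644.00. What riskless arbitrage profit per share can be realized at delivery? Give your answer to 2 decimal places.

₹25.97 per share

PV(dividends) I = 5.25·e^(−0.0410·1/12) = 5.2321
Fair futures F* = (S − I)·e^(rT) = (614.87 − 5.2321)·e^0.013667 = 609.6379 × 1.013761 = 618.0271
Market ₹644.00 > fair 618.0271: forward overpriced → cash-and-carry (borrow at r, buy the stock and collect the dividends, short the forward).
Profit at T = |F_mkt − F*| = |644.00 − 618.0271| = ₹25.97 per share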